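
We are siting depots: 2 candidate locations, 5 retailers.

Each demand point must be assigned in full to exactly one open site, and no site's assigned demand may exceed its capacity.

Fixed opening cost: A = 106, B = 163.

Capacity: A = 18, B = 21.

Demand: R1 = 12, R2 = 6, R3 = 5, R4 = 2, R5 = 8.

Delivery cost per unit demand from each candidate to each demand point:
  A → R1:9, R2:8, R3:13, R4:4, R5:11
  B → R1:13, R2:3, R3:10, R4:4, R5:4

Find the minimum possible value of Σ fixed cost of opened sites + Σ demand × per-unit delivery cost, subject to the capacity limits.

485

Open {A, B}; cheapest assignment that respects the capacities:
  A (cap 18, load 14): R1, R4 — cost 12×9 + 2×4 = 116
  B (cap 21, load 19): R2, R3, R5 — cost 6×3 + 5×10 + 8×4 = 100
  Shipping 216, fixed 269 → total 485.
  Any other capacity-feasible assignment to {A, B} ships for at least 216.
Total demand is 33 and no other set of sites has combined capacity ≥ 33, so {A, B} is the only feasible choice of open sites. Minimum: 485.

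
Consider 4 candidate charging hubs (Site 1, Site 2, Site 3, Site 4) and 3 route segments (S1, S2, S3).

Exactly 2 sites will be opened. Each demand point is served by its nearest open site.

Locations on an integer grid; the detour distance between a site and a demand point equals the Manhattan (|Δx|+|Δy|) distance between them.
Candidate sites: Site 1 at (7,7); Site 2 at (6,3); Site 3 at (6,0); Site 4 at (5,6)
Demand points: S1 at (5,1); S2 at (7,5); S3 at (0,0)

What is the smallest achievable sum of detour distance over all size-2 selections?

10

Open {Site 1, Site 3}.
  S1→Site 3 2, S2→Site 1 2, S3→Site 3 6  ⇒ total 10.
Compare {Site 2, Site 3}: total 11.
Compare {Site 3, Site 4}: total 11.
No size-2 selection does better; minimum is 10.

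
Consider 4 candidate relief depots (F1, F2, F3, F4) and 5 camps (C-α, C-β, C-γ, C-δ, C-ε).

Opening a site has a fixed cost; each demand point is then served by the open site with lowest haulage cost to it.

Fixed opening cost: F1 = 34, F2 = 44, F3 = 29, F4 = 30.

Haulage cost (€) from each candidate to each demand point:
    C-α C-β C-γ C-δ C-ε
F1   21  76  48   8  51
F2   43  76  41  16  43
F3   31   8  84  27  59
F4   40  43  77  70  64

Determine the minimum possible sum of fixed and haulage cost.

Open {F1, F3}: assign each demand point to its cheapest open site.
  C-α→F1 21, C-β→F3 8, C-γ→F1 48, C-δ→F1 8, C-ε→F1 51
  haulage cost 136, fixed 63 → total 199.
Compare {F2, F3}: haulage cost 139 + fixed 73 = 212.
Compare {F1, F2, F3}: haulage cost 121 + fixed 107 = 228.
Compare {F1, F3, F4}: haulage cost 136 + fixed 93 = 229.
All other subsets cost ≥ 212. Minimum total cost: 199.

199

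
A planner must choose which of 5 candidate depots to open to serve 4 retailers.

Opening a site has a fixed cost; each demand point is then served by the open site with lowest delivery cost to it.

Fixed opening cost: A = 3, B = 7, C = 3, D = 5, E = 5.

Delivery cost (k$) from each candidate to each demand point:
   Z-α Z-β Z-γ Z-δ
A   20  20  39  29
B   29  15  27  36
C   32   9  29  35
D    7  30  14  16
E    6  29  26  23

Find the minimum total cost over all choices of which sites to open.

Open {C, D}: assign each demand point to its cheapest open site.
  Z-α→D 7, Z-β→C 9, Z-γ→D 14, Z-δ→D 16
  delivery cost 46, fixed 8 → total 54.
Compare {A, C, D}: delivery cost 46 + fixed 11 = 57.
Compare {C, D, E}: delivery cost 45 + fixed 13 = 58.
Compare {B, C, D}: delivery cost 46 + fixed 15 = 61.
All other subsets cost ≥ 57. Minimum total cost: 54.

54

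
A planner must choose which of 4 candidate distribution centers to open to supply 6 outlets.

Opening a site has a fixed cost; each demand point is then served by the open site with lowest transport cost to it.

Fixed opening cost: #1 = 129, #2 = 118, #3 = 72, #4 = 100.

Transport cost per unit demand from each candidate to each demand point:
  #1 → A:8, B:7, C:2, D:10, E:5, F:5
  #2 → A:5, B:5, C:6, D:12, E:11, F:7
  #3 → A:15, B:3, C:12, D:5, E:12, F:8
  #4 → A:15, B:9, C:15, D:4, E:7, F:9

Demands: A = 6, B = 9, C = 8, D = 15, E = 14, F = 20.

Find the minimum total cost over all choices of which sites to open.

Open {#1, #3}: assign each demand point to its cheapest open site.
  A→#1 6×8=48, B→#3 9×3=27, C→#1 8×2=16, D→#3 15×5=75, E→#1 14×5=70, F→#1 20×5=100
  transport cost 336, fixed 201 → total 537.
Compare {#1}: transport cost 447 + fixed 129 = 576.
Compare {#1, #4}: transport cost 357 + fixed 229 = 586.
Compare {#1, #3, #4}: transport cost 321 + fixed 301 = 622.
All other subsets cost ≥ 576. Minimum total cost: 537.

537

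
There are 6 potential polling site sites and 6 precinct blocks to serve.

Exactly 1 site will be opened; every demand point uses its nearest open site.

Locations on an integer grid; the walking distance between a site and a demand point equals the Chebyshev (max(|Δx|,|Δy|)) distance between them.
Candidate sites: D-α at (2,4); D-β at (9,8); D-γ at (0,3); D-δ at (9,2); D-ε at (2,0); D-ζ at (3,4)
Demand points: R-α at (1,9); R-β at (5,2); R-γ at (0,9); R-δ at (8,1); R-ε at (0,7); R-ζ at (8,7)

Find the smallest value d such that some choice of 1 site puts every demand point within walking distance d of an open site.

5

Open {D-ζ}.
  Farthest demand point is R-α at walking distance 5 (to D-ζ); all others are ≤ 5.
With {D-α} the worst case is 6.
With {D-γ} the worst case is 8.
No size-1 selection achieves below 5.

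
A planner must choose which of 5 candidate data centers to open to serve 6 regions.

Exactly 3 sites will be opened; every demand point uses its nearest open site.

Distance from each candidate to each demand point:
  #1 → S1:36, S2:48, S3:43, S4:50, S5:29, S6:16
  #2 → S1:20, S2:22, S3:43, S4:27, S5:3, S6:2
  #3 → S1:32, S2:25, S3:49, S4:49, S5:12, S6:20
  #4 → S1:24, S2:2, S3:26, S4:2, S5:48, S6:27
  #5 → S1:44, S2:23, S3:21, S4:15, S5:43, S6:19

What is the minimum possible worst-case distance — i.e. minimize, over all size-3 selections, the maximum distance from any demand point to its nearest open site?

21

Open {#2, #4, #5}.
  Farthest demand point is S3 at distance 21 (to #5); all others are ≤ 21.
With {#1, #2, #5} the worst case is 22.
With {#2, #3, #5} the worst case is 22.
No size-3 selection achieves below 21.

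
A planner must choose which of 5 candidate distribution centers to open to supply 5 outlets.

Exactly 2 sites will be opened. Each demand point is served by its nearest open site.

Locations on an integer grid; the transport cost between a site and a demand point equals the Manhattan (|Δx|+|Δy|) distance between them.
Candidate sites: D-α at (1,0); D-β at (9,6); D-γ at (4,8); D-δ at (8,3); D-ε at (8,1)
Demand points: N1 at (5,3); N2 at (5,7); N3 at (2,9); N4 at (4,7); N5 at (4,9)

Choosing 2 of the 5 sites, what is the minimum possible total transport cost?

Open {D-γ, D-δ}.
  N1→D-δ 3, N2→D-γ 2, N3→D-γ 3, N4→D-γ 1, N5→D-γ 1  ⇒ total 10.
Compare {D-γ, D-ε}: total 12.
Compare {D-α, D-γ}: total 13.
No size-2 selection does better; minimum is 10.

10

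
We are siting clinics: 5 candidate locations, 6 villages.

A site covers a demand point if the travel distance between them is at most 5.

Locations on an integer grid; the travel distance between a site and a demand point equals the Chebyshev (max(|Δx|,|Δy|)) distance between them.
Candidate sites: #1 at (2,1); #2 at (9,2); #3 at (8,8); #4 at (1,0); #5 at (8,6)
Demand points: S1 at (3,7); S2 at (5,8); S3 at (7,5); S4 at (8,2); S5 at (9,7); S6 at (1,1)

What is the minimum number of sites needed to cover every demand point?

Coverage sets (demand points within 5 of each site):
  #1: {S3, S6}
  #2: {S3, S4, S5}
  #3: {S1, S2, S3, S5}
  #4: {S6}
  #5: {S1, S2, S3, S4, S5}
No single site covers all 6 demand points.
But {#1, #5} covers everything, so the minimum is 2.

2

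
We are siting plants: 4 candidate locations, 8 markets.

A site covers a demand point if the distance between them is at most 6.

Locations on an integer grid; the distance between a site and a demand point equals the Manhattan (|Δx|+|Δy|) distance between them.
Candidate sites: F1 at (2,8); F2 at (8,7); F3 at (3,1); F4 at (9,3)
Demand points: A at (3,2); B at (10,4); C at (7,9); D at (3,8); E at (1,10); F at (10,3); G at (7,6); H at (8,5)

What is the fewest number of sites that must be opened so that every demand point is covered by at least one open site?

3

Coverage sets (demand points within 6 of each site):
  F1: {C, D, E}
  F2: {B, C, D, F, G, H}
  F3: {A}
  F4: {B, F, G, H}
No 2 sites suffice: every size-2 union leaves at least one demand point uncovered.
But {F1, F2, F3} covers everything, so the minimum is 3.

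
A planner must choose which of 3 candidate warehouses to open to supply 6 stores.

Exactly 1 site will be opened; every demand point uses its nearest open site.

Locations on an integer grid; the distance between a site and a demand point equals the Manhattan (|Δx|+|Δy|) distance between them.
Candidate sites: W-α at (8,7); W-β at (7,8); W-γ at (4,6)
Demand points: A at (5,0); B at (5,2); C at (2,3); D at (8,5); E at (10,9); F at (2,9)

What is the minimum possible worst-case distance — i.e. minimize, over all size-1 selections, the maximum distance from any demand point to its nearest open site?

9

Open {W-γ}.
  Farthest demand point is E at distance 9 (to W-γ); all others are ≤ 9.
With {W-α} the worst case is 10.
With {W-β} the worst case is 10.
No size-1 selection achieves below 9.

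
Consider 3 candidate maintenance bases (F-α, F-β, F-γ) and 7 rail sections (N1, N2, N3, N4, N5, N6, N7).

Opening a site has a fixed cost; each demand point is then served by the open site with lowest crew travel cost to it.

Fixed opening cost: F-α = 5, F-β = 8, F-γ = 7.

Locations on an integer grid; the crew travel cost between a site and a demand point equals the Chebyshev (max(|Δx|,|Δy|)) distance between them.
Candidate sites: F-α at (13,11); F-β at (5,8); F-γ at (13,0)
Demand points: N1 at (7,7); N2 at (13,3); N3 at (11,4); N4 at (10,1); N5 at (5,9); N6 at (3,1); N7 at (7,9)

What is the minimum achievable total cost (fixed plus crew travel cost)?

37

Open {F-β, F-γ}: assign each demand point to its cheapest open site.
  N1→F-β 2, N2→F-γ 3, N3→F-γ 4, N4→F-γ 3, N5→F-β 1, N6→F-β 7, N7→F-β 2
  crew travel cost 22, fixed 15 → total 37.
Compare {F-β}: crew travel cost 33 + fixed 8 = 41.
Compare {F-α, F-β, F-γ}: crew travel cost 22 + fixed 20 = 42.
Compare {F-α, F-β}: crew travel cost 33 + fixed 13 = 46.
All other subsets cost ≥ 41. Minimum total cost: 37.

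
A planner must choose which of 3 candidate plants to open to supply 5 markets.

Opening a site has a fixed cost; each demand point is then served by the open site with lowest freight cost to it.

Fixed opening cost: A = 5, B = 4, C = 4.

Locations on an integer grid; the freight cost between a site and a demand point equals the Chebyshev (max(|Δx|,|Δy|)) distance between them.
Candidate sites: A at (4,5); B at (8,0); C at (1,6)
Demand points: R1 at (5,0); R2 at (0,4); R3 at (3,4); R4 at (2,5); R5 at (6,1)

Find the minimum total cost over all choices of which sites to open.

Open {B, C}: assign each demand point to its cheapest open site.
  R1→B 3, R2→C 2, R3→C 2, R4→C 1, R5→B 2
  freight cost 10, fixed 8 → total 18.
Compare {C}: freight cost 16 + fixed 4 = 20.
Compare {A}: freight cost 16 + fixed 5 = 21.
Compare {A, B}: freight cost 12 + fixed 9 = 21.
All other subsets cost ≥ 20. Minimum total cost: 18.

18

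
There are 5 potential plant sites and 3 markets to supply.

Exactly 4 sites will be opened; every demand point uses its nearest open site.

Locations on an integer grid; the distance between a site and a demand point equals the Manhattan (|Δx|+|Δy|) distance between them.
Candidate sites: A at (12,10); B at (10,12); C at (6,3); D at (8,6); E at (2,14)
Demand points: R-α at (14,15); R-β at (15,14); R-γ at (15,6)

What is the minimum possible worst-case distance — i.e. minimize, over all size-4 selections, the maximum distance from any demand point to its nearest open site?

7

Open {A, B, C, D}.
  Farthest demand point is R-α at distance 7 (to A); all others are ≤ 7.
With {A, B, C, E} the worst case is 7.
With {A, B, D, E} the worst case is 7.
No size-4 selection achieves below 7.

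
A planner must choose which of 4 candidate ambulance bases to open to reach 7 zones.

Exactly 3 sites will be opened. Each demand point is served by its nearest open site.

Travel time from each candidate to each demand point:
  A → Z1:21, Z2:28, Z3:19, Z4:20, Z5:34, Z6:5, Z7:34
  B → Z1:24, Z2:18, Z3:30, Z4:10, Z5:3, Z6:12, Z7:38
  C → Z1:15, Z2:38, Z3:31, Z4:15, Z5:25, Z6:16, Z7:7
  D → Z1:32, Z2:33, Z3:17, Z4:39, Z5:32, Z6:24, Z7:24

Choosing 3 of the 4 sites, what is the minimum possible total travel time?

Open {A, B, C}.
  Z1→C 15, Z2→B 18, Z3→A 19, Z4→B 10, Z5→B 3, Z6→A 5, Z7→C 7  ⇒ total 77.
Compare {B, C, D}: total 82.
Compare {A, B, D}: total 98.
No size-3 selection does better; minimum is 77.

77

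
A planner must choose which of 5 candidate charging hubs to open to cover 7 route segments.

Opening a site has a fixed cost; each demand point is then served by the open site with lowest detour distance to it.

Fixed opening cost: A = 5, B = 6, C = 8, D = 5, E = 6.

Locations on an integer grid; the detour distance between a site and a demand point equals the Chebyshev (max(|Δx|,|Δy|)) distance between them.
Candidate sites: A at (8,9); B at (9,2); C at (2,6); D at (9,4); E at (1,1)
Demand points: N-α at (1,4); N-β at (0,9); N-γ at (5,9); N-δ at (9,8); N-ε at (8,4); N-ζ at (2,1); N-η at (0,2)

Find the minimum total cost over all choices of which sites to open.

33

Open {A, E}: assign each demand point to its cheapest open site.
  N-α→E 3, N-β→A 8, N-γ→A 3, N-δ→A 1, N-ε→A 5, N-ζ→E 1, N-η→E 1
  detour distance 22, fixed 11 → total 33.
Compare {D, E}: detour distance 23 + fixed 11 = 34.
Compare {A, D, E}: detour distance 18 + fixed 16 = 34.
Compare {C, D, E}: detour distance 15 + fixed 19 = 34.
All other subsets cost ≥ 34. Minimum total cost: 33.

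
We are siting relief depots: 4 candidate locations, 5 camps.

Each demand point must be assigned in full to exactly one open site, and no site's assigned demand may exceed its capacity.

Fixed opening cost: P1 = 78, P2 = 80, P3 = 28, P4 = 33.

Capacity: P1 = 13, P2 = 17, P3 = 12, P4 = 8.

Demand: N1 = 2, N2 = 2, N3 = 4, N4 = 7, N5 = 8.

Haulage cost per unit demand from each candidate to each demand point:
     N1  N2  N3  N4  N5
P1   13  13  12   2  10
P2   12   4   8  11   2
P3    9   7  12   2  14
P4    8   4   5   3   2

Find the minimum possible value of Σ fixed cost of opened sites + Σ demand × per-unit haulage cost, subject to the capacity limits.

Open {P2, P3}; cheapest assignment that respects the capacities:
  P2 (cap 17, load 14): N2, N3, N5 — cost 2×4 + 4×8 + 8×2 = 56
  P3 (cap 12, load 9): N1, N4 — cost 2×9 + 7×2 = 32
  Shipping 88, fixed 108 → total 196.
  Any other capacity-feasible assignment to {P2, P3} ships for at least 88.
Compare {P2, P4}: its best feasible assignment gives total 214.
Compare {P2, P3, P4}: its best feasible assignment gives total 215.
Every other set of open sites that can feasibly serve all demand totals ≥ 214 even under its best assignment. Minimum: 196.

196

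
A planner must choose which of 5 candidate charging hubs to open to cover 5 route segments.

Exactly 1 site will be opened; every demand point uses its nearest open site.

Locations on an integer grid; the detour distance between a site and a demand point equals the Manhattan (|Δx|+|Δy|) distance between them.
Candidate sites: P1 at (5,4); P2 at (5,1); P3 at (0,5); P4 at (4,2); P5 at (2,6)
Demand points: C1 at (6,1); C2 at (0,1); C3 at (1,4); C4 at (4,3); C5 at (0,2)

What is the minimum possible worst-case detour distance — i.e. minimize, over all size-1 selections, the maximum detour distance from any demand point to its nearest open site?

Open {P4}.
  Farthest demand point is C2 at detour distance 5 (to P4); all others are ≤ 5.
With {P2} the worst case is 7.
With {P1} the worst case is 8.
No size-1 selection achieves below 5.

5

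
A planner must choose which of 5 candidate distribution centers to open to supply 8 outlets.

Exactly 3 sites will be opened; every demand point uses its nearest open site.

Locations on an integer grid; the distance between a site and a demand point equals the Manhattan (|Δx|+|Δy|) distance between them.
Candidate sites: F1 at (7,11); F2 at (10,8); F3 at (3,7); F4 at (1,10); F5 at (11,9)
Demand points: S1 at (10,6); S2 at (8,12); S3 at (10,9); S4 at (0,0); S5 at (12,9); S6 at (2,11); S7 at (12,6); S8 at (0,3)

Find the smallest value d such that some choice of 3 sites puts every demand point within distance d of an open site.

10

Open {F1, F2, F3}.
  Farthest demand point is S4 at distance 10 (to F3); all others are ≤ 10.
With {F1, F3, F4} the worst case is 10.
With {F1, F3, F5} the worst case is 10.
No size-3 selection achieves below 10.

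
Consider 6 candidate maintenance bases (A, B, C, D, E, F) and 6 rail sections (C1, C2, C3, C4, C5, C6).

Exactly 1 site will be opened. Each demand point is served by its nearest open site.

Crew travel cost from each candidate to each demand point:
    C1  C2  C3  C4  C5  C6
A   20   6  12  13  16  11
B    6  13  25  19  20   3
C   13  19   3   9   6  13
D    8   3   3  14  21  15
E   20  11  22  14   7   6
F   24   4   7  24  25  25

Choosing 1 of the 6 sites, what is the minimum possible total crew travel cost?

63

Open {C}.
  C1→C 13, C2→C 19, C3→C 3, C4→C 9, C5→C 6, C6→C 13  ⇒ total 63.
Compare {D}: total 64.
Compare {A}: total 78.
No size-1 selection does better; minimum is 63.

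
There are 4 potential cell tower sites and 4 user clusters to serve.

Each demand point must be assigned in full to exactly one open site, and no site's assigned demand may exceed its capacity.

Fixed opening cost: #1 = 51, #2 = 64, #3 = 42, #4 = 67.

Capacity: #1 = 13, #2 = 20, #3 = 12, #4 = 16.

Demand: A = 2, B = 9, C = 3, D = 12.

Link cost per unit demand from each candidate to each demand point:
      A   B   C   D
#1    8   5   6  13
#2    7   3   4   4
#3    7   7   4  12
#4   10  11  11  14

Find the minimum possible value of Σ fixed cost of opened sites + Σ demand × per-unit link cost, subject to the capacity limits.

234

Open {#1, #2}; cheapest assignment that respects the capacities:
  #1 (cap 13, load 9): B — cost 9×5 = 45
  #2 (cap 20, load 17): A, C, D — cost 2×7 + 3×4 + 12×4 = 74
  Shipping 119, fixed 115 → total 234.
  Any other capacity-feasible assignment to {#1, #2} ships for at least 119.
Compare {#2, #3}: its best feasible assignment gives total 243.
Compare {#1, #2, #3}: its best feasible assignment gives total 276.
Every other set of open sites that can feasibly serve all demand totals ≥ 243 even under its best assignment. Minimum: 234.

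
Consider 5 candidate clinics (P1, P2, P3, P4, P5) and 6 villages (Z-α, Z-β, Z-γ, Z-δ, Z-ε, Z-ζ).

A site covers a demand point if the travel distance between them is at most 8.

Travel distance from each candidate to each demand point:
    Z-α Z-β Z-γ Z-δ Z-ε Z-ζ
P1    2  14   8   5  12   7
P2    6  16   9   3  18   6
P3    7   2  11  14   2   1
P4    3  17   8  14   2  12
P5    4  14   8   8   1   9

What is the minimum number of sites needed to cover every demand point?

Coverage sets (demand points within 8 of each site):
  P1: {Z-α, Z-γ, Z-δ, Z-ζ}
  P2: {Z-α, Z-δ, Z-ζ}
  P3: {Z-α, Z-β, Z-ε, Z-ζ}
  P4: {Z-α, Z-γ, Z-ε}
  P5: {Z-α, Z-γ, Z-δ, Z-ε}
No single site covers all 6 demand points.
But {P1, P3} covers everything, so the minimum is 2.

2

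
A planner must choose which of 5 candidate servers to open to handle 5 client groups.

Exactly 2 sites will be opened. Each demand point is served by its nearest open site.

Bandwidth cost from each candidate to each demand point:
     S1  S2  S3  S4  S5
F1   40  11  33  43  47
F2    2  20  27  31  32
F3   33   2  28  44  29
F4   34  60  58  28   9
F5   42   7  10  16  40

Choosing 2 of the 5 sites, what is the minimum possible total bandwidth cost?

Open {F2, F5}.
  S1→F2 2, S2→F5 7, S3→F5 10, S4→F5 16, S5→F2 32  ⇒ total 67.
Compare {F4, F5}: total 76.
Compare {F2, F4}: total 86.
No size-2 selection does better; minimum is 67.

67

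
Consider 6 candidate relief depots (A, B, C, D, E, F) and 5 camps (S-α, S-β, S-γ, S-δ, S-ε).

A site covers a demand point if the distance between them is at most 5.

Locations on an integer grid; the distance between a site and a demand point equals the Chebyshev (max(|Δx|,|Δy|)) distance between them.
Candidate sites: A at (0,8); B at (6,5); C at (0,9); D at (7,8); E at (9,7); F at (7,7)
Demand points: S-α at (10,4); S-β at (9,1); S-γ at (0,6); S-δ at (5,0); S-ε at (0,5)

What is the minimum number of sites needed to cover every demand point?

2

Coverage sets (demand points within 5 of each site):
  A: {S-γ, S-ε}
  B: {S-α, S-β, S-δ}
  C: {S-γ, S-ε}
  D: {S-α}
  E: {S-α}
  F: {S-α}
No single site covers all 5 demand points.
But {A, B} covers everything, so the minimum is 2.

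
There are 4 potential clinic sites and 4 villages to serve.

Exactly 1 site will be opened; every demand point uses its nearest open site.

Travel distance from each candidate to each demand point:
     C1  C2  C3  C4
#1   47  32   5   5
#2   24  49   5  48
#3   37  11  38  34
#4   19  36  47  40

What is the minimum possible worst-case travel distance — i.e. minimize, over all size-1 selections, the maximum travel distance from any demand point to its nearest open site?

38

Open {#3}.
  Farthest demand point is C3 at travel distance 38 (to #3); all others are ≤ 38.
With {#1} the worst case is 47.
With {#4} the worst case is 47.
No size-1 selection achieves below 38.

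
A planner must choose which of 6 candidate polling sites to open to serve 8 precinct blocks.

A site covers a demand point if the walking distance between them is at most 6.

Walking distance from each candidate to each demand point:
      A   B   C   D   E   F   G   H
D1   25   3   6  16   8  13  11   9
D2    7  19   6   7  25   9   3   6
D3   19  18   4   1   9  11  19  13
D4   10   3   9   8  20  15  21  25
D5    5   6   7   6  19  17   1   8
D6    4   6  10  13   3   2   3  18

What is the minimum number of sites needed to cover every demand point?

Coverage sets (demand points within 6 of each site):
  D1: {B, C}
  D2: {C, G, H}
  D3: {C, D}
  D4: {B}
  D5: {A, B, D, G}
  D6: {A, B, E, F, G}
No 2 sites suffice: every size-2 union leaves at least one demand point uncovered.
But {D2, D3, D6} covers everything, so the minimum is 3.

3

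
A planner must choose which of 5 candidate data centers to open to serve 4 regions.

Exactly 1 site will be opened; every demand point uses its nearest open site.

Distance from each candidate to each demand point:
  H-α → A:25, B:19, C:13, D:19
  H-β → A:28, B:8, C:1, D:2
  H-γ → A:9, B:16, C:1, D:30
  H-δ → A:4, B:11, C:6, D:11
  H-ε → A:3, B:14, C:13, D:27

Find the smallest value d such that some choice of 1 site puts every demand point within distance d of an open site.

Open {H-δ}.
  Farthest demand point is B at distance 11 (to H-δ); all others are ≤ 11.
With {H-α} the worst case is 25.
With {H-ε} the worst case is 27.
No size-1 selection achieves below 11.

11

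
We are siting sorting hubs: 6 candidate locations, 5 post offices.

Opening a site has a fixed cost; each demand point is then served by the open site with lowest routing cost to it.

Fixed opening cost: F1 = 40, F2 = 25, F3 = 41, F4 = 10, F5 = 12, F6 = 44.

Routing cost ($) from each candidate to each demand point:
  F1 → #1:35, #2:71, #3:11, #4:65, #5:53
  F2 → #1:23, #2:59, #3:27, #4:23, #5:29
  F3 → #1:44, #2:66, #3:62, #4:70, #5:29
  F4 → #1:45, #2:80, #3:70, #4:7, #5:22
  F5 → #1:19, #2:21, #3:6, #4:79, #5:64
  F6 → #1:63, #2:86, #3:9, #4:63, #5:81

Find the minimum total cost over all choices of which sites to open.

Open {F4, F5}: assign each demand point to its cheapest open site.
  #1→F5 19, #2→F5 21, #3→F5 6, #4→F4 7, #5→F4 22
  routing cost 75, fixed 22 → total 97.
Compare {F2, F4, F5}: routing cost 75 + fixed 47 = 122.
Compare {F2, F5}: routing cost 98 + fixed 37 = 135.
Compare {F1, F4, F5}: routing cost 75 + fixed 62 = 137.
All other subsets cost ≥ 122. Minimum total cost: 97.

97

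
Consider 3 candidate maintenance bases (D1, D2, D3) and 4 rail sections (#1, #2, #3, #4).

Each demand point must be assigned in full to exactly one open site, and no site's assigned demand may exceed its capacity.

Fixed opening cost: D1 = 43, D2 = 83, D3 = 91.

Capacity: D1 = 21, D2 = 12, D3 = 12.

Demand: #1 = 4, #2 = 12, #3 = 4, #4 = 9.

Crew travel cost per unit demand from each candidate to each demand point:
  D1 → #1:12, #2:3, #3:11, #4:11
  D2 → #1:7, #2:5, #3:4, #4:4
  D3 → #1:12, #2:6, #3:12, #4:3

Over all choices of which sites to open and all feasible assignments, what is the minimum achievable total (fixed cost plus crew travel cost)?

289

Open {D1, D3}; cheapest assignment that respects the capacities:
  D1 (cap 21, load 20): #1, #2, #3 — cost 4×12 + 12×3 + 4×11 = 128
  D3 (cap 12, load 9): #4 — cost 9×3 = 27
  Shipping 155, fixed 134 → total 289.
  Any other capacity-feasible assignment to {D1, D3} ships for at least 155.
Compare {D1, D2}: its best feasible assignment gives total 290.
Compare {D1, D2, D3}: its best feasible assignment gives total 324.
Every other set of open sites that can feasibly serve all demand totals ≥ 290 even under its best assignment. Minimum: 289.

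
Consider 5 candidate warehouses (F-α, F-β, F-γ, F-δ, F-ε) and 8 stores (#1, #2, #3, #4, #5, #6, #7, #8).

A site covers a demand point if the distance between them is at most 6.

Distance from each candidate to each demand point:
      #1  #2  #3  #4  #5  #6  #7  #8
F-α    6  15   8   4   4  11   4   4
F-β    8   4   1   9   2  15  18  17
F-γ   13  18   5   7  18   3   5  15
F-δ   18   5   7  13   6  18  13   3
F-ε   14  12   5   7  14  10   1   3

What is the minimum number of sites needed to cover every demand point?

3

Coverage sets (demand points within 6 of each site):
  F-α: {#1, #4, #5, #7, #8}
  F-β: {#2, #3, #5}
  F-γ: {#3, #6, #7}
  F-δ: {#2, #5, #8}
  F-ε: {#3, #7, #8}
No 2 sites suffice: every size-2 union leaves at least one demand point uncovered.
But {F-α, F-β, F-γ} covers everything, so the minimum is 3.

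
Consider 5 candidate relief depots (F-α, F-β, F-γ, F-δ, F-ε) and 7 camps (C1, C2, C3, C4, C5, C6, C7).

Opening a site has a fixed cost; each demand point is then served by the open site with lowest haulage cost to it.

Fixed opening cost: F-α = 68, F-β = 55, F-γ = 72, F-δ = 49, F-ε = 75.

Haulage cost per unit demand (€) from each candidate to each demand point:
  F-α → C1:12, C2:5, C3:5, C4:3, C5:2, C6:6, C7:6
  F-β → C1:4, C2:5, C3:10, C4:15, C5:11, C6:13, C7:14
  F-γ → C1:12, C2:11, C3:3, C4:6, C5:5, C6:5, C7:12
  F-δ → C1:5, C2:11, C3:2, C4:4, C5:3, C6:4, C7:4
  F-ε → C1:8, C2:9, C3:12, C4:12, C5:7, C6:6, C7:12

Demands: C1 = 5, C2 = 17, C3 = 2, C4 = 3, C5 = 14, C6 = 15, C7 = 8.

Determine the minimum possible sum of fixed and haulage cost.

359

Open {F-β, F-δ}: assign each demand point to its cheapest open site.
  C1→F-β 5×4=20, C2→F-β 17×5=85, C3→F-δ 2×2=4, C4→F-δ 3×4=12, C5→F-δ 14×3=42, C6→F-δ 15×4=60, C7→F-δ 8×4=32
  haulage cost 255, fixed 104 → total 359.
Compare {F-α, F-δ}: haulage cost 243 + fixed 117 = 360.
Compare {F-α}: haulage cost 330 + fixed 68 = 398.
Compare {F-α, F-β, F-δ}: haulage cost 238 + fixed 172 = 410.
All other subsets cost ≥ 360. Minimum total cost: 359.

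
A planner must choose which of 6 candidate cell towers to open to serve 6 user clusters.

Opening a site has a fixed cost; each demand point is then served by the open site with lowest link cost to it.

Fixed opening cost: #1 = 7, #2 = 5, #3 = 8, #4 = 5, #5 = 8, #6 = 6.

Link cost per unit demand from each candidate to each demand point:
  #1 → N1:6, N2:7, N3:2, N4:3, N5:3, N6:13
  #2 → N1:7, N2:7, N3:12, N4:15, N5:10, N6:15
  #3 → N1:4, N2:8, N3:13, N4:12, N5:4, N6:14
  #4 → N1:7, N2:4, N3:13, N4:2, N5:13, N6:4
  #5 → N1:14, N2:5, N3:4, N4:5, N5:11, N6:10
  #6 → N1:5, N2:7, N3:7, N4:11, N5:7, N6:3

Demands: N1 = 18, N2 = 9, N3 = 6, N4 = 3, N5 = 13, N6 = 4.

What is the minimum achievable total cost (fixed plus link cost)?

201

Open {#1, #3, #4}: assign each demand point to its cheapest open site.
  N1→#3 18×4=72, N2→#4 9×4=36, N3→#1 6×2=12, N4→#4 3×2=6, N5→#1 13×3=39, N6→#4 4×4=16
  link cost 181, fixed 20 → total 201.
Compare {#1, #3, #4, #6}: link cost 177 + fixed 26 = 203.
Compare {#1, #2, #3, #4}: link cost 181 + fixed 25 = 206.
Compare {#1, #2, #3, #4, #6}: link cost 177 + fixed 31 = 208.
All other subsets cost ≥ 203. Minimum total cost: 201.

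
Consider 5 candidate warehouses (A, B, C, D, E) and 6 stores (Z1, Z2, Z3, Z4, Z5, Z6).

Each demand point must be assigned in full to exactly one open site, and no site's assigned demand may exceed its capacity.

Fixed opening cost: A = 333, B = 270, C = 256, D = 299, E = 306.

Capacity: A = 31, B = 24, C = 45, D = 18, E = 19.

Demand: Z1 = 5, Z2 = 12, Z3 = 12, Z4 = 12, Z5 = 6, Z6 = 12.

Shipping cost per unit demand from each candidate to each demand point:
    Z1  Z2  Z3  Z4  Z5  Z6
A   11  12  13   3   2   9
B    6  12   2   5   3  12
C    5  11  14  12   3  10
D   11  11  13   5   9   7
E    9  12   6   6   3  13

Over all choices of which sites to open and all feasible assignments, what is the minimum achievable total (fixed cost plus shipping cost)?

Open {B, C}; cheapest assignment that respects the capacities:
  B (cap 24, load 24): Z3, Z4 — cost 12×2 + 12×5 = 84
  C (cap 45, load 35): Z1, Z2, Z5, Z6 — cost 5×5 + 12×11 + 6×3 + 12×10 = 295
  Shipping 379, fixed 526 → total 905.
  Any other capacity-feasible assignment to {B, C} ships for at least 379.
Compare {A, C}: its best feasible assignment gives total 1070.
Compare {C, E}: its best feasible assignment gives total 1073.
Every other set of open sites that can feasibly serve all demand totals ≥ 1070 even under its best assignment. Minimum: 905.

905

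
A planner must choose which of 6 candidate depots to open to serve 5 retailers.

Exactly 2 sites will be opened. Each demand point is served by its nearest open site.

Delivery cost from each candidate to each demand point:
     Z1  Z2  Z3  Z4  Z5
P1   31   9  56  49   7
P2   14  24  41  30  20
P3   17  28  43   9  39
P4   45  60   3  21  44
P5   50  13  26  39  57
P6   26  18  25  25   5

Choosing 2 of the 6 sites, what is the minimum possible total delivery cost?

Open {P1, P4}.
  Z1→P1 31, Z2→P1 9, Z3→P4 3, Z4→P4 21, Z5→P1 7  ⇒ total 71.
Compare {P4, P6}: total 73.
Compare {P3, P6}: total 74.
No size-2 selection does better; minimum is 71.

71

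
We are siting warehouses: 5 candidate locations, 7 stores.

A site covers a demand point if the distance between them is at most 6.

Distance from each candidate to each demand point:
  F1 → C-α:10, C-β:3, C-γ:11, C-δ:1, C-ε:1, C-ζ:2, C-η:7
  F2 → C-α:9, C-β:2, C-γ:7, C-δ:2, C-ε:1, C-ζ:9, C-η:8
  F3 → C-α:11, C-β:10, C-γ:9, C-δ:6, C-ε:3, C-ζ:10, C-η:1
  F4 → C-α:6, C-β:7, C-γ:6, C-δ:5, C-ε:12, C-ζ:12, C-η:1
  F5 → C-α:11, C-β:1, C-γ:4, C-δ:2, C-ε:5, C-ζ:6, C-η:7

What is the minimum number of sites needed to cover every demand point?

2

Coverage sets (demand points within 6 of each site):
  F1: {C-β, C-δ, C-ε, C-ζ}
  F2: {C-β, C-δ, C-ε}
  F3: {C-δ, C-ε, C-η}
  F4: {C-α, C-γ, C-δ, C-η}
  F5: {C-β, C-γ, C-δ, C-ε, C-ζ}
No single site covers all 7 demand points.
But {F1, F4} covers everything, so the minimum is 2.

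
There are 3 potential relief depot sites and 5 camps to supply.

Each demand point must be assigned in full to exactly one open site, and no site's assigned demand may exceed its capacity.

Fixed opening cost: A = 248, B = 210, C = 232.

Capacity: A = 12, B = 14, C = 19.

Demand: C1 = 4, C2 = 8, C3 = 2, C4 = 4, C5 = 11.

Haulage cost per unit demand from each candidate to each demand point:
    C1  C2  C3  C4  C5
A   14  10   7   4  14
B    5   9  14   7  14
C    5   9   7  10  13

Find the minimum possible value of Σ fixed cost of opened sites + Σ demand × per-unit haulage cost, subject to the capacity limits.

719

Open {B, C}; cheapest assignment that respects the capacities:
  B (cap 14, load 12): C2, C4 — cost 8×9 + 4×7 = 100
  C (cap 19, load 17): C1, C3, C5 — cost 4×5 + 2×7 + 11×13 = 177
  Shipping 277, fixed 442 → total 719.
  Any other capacity-feasible assignment to {B, C} ships for at least 277.
Compare {A, C}: its best feasible assignment gives total 753.
Compare {A, B, C}: its best feasible assignment gives total 955.
Every other set of open sites that can feasibly serve all demand totals ≥ 753 even under its best assignment. Minimum: 719.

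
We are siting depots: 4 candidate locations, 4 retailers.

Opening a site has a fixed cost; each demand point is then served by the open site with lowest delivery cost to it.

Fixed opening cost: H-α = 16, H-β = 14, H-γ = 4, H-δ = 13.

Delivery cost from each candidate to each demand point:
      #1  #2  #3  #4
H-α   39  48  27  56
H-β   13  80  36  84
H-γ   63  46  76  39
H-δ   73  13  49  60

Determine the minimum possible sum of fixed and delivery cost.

Open {H-β, H-γ, H-δ}: assign each demand point to its cheapest open site.
  #1→H-β 13, #2→H-δ 13, #3→H-β 36, #4→H-γ 39
  delivery cost 101, fixed 31 → total 132.
Compare {H-α, H-β, H-γ, H-δ}: delivery cost 92 + fixed 47 = 139.
Compare {H-β, H-δ}: delivery cost 122 + fixed 27 = 149.
Compare {H-α, H-γ, H-δ}: delivery cost 118 + fixed 33 = 151.
All other subsets cost ≥ 139. Minimum total cost: 132.

132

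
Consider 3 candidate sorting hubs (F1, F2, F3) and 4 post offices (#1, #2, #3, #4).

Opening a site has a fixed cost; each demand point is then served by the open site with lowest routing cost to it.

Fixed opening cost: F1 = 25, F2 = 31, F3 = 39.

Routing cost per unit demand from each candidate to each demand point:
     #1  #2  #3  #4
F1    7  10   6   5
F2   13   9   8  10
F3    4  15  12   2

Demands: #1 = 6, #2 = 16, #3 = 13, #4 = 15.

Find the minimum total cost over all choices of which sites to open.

Open {F1, F3}: assign each demand point to its cheapest open site.
  #1→F3 6×4=24, #2→F1 16×10=160, #3→F1 13×6=78, #4→F3 15×2=30
  routing cost 292, fixed 64 → total 356.
Compare {F1, F2, F3}: routing cost 276 + fixed 95 = 371.
Compare {F2, F3}: routing cost 302 + fixed 70 = 372.
Compare {F1}: routing cost 355 + fixed 25 = 380.
All other subsets cost ≥ 371. Minimum total cost: 356.

356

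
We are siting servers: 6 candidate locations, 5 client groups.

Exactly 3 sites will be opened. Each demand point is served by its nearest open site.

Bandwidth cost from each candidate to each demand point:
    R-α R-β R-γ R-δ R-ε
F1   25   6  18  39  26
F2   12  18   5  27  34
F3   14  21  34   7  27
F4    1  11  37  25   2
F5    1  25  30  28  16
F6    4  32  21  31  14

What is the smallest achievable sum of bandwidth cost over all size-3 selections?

Open {F2, F3, F4}.
  R-α→F4 1, R-β→F4 11, R-γ→F2 5, R-δ→F3 7, R-ε→F4 2  ⇒ total 26.
Compare {F1, F3, F4}: total 34.
Compare {F1, F2, F4}: total 39.
No size-3 selection does better; minimum is 26.

26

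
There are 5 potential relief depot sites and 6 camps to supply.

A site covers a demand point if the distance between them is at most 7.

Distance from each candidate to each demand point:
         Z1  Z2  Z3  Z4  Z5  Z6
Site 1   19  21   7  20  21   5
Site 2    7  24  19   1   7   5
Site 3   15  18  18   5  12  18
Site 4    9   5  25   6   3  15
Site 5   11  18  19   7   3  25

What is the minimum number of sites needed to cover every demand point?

3

Coverage sets (demand points within 7 of each site):
  Site 1: {Z3, Z6}
  Site 2: {Z1, Z4, Z5, Z6}
  Site 3: {Z4}
  Site 4: {Z2, Z4, Z5}
  Site 5: {Z4, Z5}
No 2 sites suffice: every size-2 union leaves at least one demand point uncovered.
But {Site 1, Site 2, Site 4} covers everything, so the minimum is 3.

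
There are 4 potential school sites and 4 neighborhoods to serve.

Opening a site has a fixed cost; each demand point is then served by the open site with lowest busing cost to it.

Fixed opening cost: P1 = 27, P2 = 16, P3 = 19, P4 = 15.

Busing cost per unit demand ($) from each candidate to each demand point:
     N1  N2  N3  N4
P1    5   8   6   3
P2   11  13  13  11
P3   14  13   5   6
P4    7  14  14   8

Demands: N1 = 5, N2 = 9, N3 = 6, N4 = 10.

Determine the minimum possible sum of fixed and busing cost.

Open {P1}: assign each demand point to its cheapest open site.
  N1→P1 5×5=25, N2→P1 9×8=72, N3→P1 6×6=36, N4→P1 10×3=30
  busing cost 163, fixed 27 → total 190.
Compare {P1, P3}: busing cost 157 + fixed 46 = 203.
Compare {P1, P4}: busing cost 163 + fixed 42 = 205.
Compare {P1, P2}: busing cost 163 + fixed 43 = 206.
All other subsets cost ≥ 203. Minimum total cost: 190.

190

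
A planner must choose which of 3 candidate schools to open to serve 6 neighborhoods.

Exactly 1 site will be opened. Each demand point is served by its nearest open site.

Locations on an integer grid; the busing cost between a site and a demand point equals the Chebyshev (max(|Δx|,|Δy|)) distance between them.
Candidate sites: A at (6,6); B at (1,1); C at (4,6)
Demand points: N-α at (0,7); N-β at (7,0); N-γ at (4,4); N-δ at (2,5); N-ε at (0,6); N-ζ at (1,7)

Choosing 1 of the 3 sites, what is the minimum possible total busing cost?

21

Open {C}.
  N-α→C 4, N-β→C 6, N-γ→C 2, N-δ→C 2, N-ε→C 4, N-ζ→C 3  ⇒ total 21.
Compare {A}: total 29.
Compare {B}: total 30.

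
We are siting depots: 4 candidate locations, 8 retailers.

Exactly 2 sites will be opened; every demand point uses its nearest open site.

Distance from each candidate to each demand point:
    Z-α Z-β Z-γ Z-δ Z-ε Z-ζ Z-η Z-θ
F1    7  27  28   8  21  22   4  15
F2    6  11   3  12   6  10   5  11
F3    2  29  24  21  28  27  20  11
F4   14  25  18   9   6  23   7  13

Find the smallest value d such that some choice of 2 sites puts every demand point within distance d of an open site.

Open {F1, F2}.
  Farthest demand point is Z-β at distance 11 (to F2); all others are ≤ 11.
With {F2, F4} the worst case is 11.
With {F2, F3} the worst case is 12.
No size-2 selection achieves below 11.

11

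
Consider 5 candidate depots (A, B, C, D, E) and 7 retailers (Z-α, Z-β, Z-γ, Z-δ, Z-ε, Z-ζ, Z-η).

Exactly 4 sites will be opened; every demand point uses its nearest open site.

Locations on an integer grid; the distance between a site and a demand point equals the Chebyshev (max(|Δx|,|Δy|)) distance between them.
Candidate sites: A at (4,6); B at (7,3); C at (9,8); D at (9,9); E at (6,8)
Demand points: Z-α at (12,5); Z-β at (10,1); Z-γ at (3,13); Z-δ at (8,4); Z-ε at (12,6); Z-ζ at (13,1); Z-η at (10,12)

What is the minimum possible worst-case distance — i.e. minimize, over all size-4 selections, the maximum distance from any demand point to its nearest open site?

6

Open {A, B, C, D}.
  Farthest demand point is Z-γ at distance 6 (to C); all others are ≤ 6.
With {A, B, C, E} the worst case is 6.
With {A, B, D, E} the worst case is 6.
No size-4 selection achieves below 6.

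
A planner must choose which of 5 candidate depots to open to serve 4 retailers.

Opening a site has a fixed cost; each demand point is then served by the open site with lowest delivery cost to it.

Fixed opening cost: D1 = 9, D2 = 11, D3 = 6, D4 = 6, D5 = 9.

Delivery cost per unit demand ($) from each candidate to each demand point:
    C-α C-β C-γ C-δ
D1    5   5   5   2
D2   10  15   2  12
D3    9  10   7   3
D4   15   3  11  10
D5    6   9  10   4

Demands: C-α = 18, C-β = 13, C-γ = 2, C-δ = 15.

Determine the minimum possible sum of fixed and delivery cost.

184

Open {D1, D4}: assign each demand point to its cheapest open site.
  C-α→D1 18×5=90, C-β→D4 13×3=39, C-γ→D1 2×5=10, C-δ→D1 15×2=30
  delivery cost 169, fixed 15 → total 184.
Compare {D1, D2, D4}: delivery cost 163 + fixed 26 = 189.
Compare {D1, D3, D4}: delivery cost 169 + fixed 21 = 190.
Compare {D1, D4, D5}: delivery cost 169 + fixed 24 = 193.
All other subsets cost ≥ 189. Minimum total cost: 184.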